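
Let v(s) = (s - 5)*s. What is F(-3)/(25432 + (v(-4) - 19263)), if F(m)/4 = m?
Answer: -12/6205 ≈ -0.0019339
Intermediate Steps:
v(s) = s*(-5 + s) (v(s) = (-5 + s)*s = s*(-5 + s))
F(m) = 4*m
F(-3)/(25432 + (v(-4) - 19263)) = (4*(-3))/(25432 + (-4*(-5 - 4) - 19263)) = -12/(25432 + (-4*(-9) - 19263)) = -12/(25432 + (36 - 19263)) = -12/(25432 - 19227) = -12/6205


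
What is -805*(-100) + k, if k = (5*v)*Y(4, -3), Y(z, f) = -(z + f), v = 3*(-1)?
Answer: 80515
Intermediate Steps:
v = -3
Y(z, f) = -f - z (Y(z, f) = -(f + z) = -f - z)
k = 15 (k = (5*(-3))*(-1*(-3) - 1*4) = -15*(3 - 4) = -15*(-1) = 15)
-805*(-100) + k = -805*(-100) + 15 = 80500 + 15 = 80515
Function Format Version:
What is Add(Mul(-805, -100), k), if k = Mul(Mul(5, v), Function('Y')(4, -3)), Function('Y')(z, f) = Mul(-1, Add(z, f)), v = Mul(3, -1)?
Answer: 80515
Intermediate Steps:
v = -3
Function('Y')(z, f) = Add(Mul(-1, f), Mul(-1, z)) (Function('Y')(z, f) = Mul(-1, Add(f, z)) = Add(Mul(-1, f), Mul(-1, z)))
k = 15 (k = Mul(Mul(5, -3), Add(Mul(-1, -3), Mul(-1, 4))) = Mul(-15, Add(3, -4)) = Mul(-15, -1) = 15)
Add(Mul(-805, -100), k) = Add(Mul(-805, -100), 15) = Add(80500, 15) = 80515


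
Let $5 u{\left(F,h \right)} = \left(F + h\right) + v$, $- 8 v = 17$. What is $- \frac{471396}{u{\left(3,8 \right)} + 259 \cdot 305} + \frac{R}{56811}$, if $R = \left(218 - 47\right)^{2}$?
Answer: $- \frac{326273779443}{59838477127} \approx -5.4526$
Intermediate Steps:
$R = 29241$ ($R = 171^{2} = 29241$)
$v = - \frac{17}{8}$ ($v = \left(- \frac{1}{8}\right) 17 = - \frac{17}{8} \approx -2.125$)
$u{\left(F,h \right)} = - \frac{17}{40} + \frac{F}{5} + \frac{h}{5}$ ($u{\left(F,h \right)} = \frac{\left(F + h\right) - \frac{17}{8}}{5} = \frac{- \frac{17}{8} + F + h}{5} = - \frac{17}{40} + \frac{F}{5} + \frac{h}{5}$)
$- \frac{471396}{u{\left(3,8 \right)} + 259 \cdot 305} + \frac{R}{56811} = - \frac{471396}{\left(- \frac{17}{40} + \frac{1}{5} \cdot 3 + \frac{1}{5} \cdot 8\right) + 259 \cdot 305} + \frac{29241}{56811} = - \frac{471396}{\left(- \frac{17}{40} + \frac{3}{5} + \frac{8}{5}\right) + 78995} + 29241 \cdot \frac{1}{56811} = - \frac{471396}{\frac{71}{40} + 78995} + \frac{9747}{18937} = - \frac{471396}{\frac{3159871}{40}} + \frac{9747}{18937} = \left(-471396\right) \frac{40}{3159871} + \frac{9747}{18937} = - \frac{18855840}{3159871} + \frac{9747}{18937} = - \frac{326273779443}{59838477127}$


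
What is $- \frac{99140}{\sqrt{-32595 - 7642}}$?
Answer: $\frac{99140 i \sqrt{40237}}{40237} \approx 494.24 i$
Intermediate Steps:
$- \frac{99140}{\sqrt{-32595 - 7642}} = - \frac{99140}{\sqrt{-40237}} = - \frac{99140}{i \sqrt{40237}} = - 99140 \left(- \frac{i \sqrt{40237}}{40237}\right) = \frac{99140 i \sqrt{40237}}{40237}$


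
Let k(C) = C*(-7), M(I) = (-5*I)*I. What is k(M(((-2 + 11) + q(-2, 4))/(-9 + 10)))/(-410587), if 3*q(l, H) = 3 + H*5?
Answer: -87500/3695283 ≈ -0.023679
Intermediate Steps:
q(l, H) = 1 + 5*H/3 (q(l, H) = (3 + H*5)/3 = (3 + 5*H)/3 = 1 + 5*H/3)
M(I) = -5*I²
k(C) = -7*C
k(M(((-2 + 11) + q(-2, 4))/(-9 + 10)))/(-410587) = -(-35)*(((-2 + 11) + (1 + (5/3)*4))/(-9 + 10))²/(-410587) = -(-35)*((9 + (1 + 20/3))/1)²*(-1/410587) = -(-35)*((9 + 23/3)*1)²*(-1/410587) = -(-35)*((50/3)*1)²*(-1/410587) = -(-35)*(50/3)²*(-1/410587) = -(-35)*2500/9*(-1/410587) = -7*(-12500/9)*(-1/410587) = (87500/9)*(-1/410587) = -87500/3695283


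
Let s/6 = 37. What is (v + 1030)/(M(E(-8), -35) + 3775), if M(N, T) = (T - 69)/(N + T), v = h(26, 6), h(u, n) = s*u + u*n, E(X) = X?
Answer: 299194/162429 ≈ 1.8420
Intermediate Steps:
s = 222 (s = 6*37 = 222)
h(u, n) = 222*u + n*u (h(u, n) = 222*u + u*n = 222*u + n*u)
v = 5928 (v = 26*(222 + 6) = 26*228 = 5928)
M(N, T) = (-69 + T)/(N + T)
(v + 1030)/(M(E(-8), -35) + 3775) = (5928 + 1030)/((-69 - 35)/(-8 - 35) + 3775) = 6958/(-104/(-43) + 3775) = 6958/(-1/43*(-104) + 3775) = 6958/(104/43 + 3775) = 6958/(162429/43) = 6958*(43/162429) = 299194/162429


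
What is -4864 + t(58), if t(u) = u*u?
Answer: -1500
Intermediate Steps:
t(u) = u**2
-4864 + t(58) = -4864 + 58**2 = -4864 + 3364 = -1500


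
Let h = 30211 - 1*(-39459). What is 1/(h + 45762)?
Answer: 1/115432 ≈ 8.6631e-6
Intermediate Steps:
h = 69670 (h = 30211 + 39459 = 69670)
1/(h + 45762) = 1/(69670 + 45762) = 1/115432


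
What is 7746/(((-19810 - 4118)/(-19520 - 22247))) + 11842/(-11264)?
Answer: 75915142139/5615104 ≈ 13520.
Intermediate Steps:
7746/(((-19810 - 4118)/(-19520 - 22247))) + 11842/(-11264) = 7746/((-23928/(-41767))) + 11842*(-1/11264) = 7746/((-23928*(-1/41767))) - 5921/5632 = 7746/(23928/41767) - 5921/5632 = 7746*(41767/23928) - 5921/5632 = 53921197/3988 - 5921/5632 = 75915142139/5615104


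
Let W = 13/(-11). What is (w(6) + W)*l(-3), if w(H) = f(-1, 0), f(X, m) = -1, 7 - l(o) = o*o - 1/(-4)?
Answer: 54/11 ≈ 4.9091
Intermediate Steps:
W = -13/11 (W = 13*(-1/11) = -13/11 ≈ -1.1818)
l(o) = 27/4 - o² (l(o) = 7 - (o*o - 1/(-4)) = 7 - (o² - 1*(-¼)) = 7 - (o² + ¼) = 7 - (¼ + o²) = 7 + (-¼ - o²) = 27/4 - o²)
w(H) = -1
(w(6) + W)*l(-3) = (-1 - 13/11)*(27/4 - 1*(-3)²) = -24*(27/4 - 1*9)/11 = -24*(27/4 - 9)/11 = -24/11*(-9/4) = 54/11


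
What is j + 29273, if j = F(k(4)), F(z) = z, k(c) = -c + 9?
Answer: 29278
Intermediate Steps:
k(c) = 9 - c
j = 5 (j = 9 - 1*4 = 9 - 4 = 5)
j + 29273 = 5 + 29273 = 29278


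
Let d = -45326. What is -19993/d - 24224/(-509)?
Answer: 1108153461/23070934 ≈ 48.032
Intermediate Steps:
-19993/d - 24224/(-509) = -19993/(-45326) - 24224/(-509) = -19993*(-1/45326) - 24224*(-1/509) = 19993/45326 + 24224/509 = 1108153461/23070934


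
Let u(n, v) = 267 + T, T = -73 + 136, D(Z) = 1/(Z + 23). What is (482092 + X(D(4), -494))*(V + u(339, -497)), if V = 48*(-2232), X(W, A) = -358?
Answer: -51452081604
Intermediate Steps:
D(Z) = 1/(23 + Z)
T = 63
u(n, v) = 330 (u(n, v) = 267 + 63 = 330)
V = -107136
(482092 + X(D(4), -494))*(V + u(339, -497)) = (482092 - 358)*(-107136 + 330) = 481734*(-106806) = -51452081604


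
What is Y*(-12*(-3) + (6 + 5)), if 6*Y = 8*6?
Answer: 376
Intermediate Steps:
Y = 8 (Y = (8*6)/6 = (⅙)*48 = 8)
Y*(-12*(-3) + (6 + 5)) = 8*(-12*(-3) + (6 + 5)) = 8*(36 + 11) = 8*47 = 376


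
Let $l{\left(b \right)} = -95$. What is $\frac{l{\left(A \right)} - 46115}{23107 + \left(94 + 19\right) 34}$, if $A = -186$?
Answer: $- \frac{46210}{26949} \approx -1.7147$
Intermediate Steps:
$\frac{l{\left(A \right)} - 46115}{23107 + \left(94 + 19\right) 34} = \frac{-95 - 46115}{23107 + \left(94 + 19\right) 34} = - \frac{46210}{23107 + 113 \cdot 34} = - \frac{46210}{23107 + 3842} = - \frac{46210}{26949}$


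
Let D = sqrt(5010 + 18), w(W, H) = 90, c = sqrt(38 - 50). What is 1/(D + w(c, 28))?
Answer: 15/512 - sqrt(1257)/1536 ≈ 0.0062147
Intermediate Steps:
c = 2*I*sqrt(3) (c = sqrt(-12) = 2*I*sqrt(3) ≈ 3.4641*I)
D = 2*sqrt(1257) (D = sqrt(5028) = 2*sqrt(1257) ≈ 70.908)
1/(D + w(c, 28)) = 1/(2*sqrt(1257) + 90) = 1/(90 + 2*sqrt(1257))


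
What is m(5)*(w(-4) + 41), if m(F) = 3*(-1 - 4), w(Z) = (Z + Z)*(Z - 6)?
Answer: -1815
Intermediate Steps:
w(Z) = 2*Z*(-6 + Z) (w(Z) = (2*Z)*(-6 + Z) = 2*Z*(-6 + Z))
m(F) = -15 (m(F) = 3*(-5) = -15)
m(5)*(w(-4) + 41) = -15*(2*(-4)*(-6 - 4) + 41) = -15*(2*(-4)*(-10) + 41) = -15*(80 + 41) = -15*121 = -1815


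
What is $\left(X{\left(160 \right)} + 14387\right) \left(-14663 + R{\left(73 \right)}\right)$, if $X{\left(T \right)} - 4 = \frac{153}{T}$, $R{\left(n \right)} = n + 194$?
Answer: $- \frac{8287464087}{40} \approx -2.0719 \cdot 10^{8}$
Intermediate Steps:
$R{\left(n \right)} = 194 + n$
$X{\left(T \right)} = 4 + \frac{153}{T}$
$\left(X{\left(160 \right)} + 14387\right) \left(-14663 + R{\left(73 \right)}\right) = \left(\left(4 + \frac{153}{160}\right) + 14387\right) \left(-14663 + \left(194 + 73\right)\right) = \left(\left(4 + 153 \cdot \frac{1}{160}\right) + 14387\right) \left(-14663 + 267\right) = \left(\left(4 + \frac{153}{160}\right) + 14387\right) \left(-14396\right) = \left(\frac{793}{160} + 14387\right) \left(-14396\right) = \frac{2302713}{160} \left(-14396\right) = - \frac{8287464087}{40}$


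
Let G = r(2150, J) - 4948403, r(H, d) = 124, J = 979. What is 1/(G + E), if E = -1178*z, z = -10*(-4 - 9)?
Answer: -1/5101419 ≈ -1.9602e-7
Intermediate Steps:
z = 130 (z = -10*(-13) = 130)
E = -153140 (E = -1178*130 = -153140)
G = -4948279 (G = 124 - 4948403 = -4948279)
1/(G + E) = 1/(-4948279 - 153140) = 1/(-5101419) = -1/5101419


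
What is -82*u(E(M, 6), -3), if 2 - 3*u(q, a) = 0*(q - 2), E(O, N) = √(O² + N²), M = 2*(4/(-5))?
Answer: -164/3 ≈ -54.667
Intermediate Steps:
M = -8/5 (M = 2*(4*(-⅕)) = 2*(-⅘) = -8/5 ≈ -1.6000)
E(O, N) = √(N² + O²)
u(q, a) = ⅔ (u(q, a) = ⅔ - 0*(q - 2) = ⅔ - 0*(-2 + q) = ⅔ - ⅓*0 = ⅔ + 0 = ⅔)
-82*u(E(M, 6), -3) = -82*⅔ = -164/3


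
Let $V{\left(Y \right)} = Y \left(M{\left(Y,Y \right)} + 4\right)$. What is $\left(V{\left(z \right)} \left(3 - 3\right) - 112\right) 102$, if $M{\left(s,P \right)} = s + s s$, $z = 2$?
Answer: $-11424$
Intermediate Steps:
$M{\left(s,P \right)} = s + s^{2}$
$V{\left(Y \right)} = Y \left(4 + Y \left(1 + Y\right)\right)$ ($V{\left(Y \right)} = Y \left(Y \left(1 + Y\right) + 4\right) = Y \left(4 + Y \left(1 + Y\right)\right)$)
$\left(V{\left(z \right)} \left(3 - 3\right) - 112\right) 102 = \left(2 \left(4 + 2 \left(1 + 2\right)\right) \left(3 - 3\right) - 112\right) 102 = \left(2 \left(4 + 2 \cdot 3\right) 0 - 112\right) 102 = \left(2 \left(4 + 6\right) 0 - 112\right) 102 = \left(2 \cdot 10 \cdot 0 - 112\right) 102 = \left(20 \cdot 0 - 112\right) 102 = \left(0 - 112\right) 102 = \left(-112\right) 102 = -11424$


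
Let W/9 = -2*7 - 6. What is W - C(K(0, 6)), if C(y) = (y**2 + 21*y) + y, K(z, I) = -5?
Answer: -95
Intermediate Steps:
C(y) = y**2 + 22*y
W = -180 (W = 9*(-2*7 - 6) = 9*(-14 - 6) = 9*(-20) = -180)
W - C(K(0, 6)) = -180 - (-5)*(22 - 5) = -180 - (-5)*17 = -180 - 1*(-85) = -180 + 85 = -95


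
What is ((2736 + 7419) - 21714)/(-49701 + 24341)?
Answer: 11559/25360 ≈ 0.45580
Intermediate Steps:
((2736 + 7419) - 21714)/(-49701 + 24341) = (10155 - 21714)/(-25360) = -11559*(-1/25360) = 11559/25360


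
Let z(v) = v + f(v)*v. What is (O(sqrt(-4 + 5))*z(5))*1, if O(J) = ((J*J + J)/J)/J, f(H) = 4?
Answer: 50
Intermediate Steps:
O(J) = (J + J**2)/J**2 (O(J) = ((J**2 + J)/J)/J = ((J + J**2)/J)/J = (J + J**2)/J**2)
z(v) = 5*v (z(v) = v + 4*v = 5*v)
(O(sqrt(-4 + 5))*z(5))*1 = (((1 + sqrt(-4 + 5))/(sqrt(-4 + 5)))*(5*5))*1 = (((1 + sqrt(1))/(sqrt(1)))*25)*1 = (((1 + 1)/1)*25)*1 = ((1*2)*25)*1 = (2*25)*1 = 50*1 = 50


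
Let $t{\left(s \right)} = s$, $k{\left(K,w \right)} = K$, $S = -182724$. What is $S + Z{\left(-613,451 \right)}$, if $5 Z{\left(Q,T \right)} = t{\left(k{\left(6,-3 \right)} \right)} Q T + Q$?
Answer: $- \frac{2573011}{5} \approx -5.146 \cdot 10^{5}$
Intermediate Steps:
$Z{\left(Q,T \right)} = \frac{Q}{5} + \frac{6 Q T}{5}$ ($Z{\left(Q,T \right)} = \frac{6 Q T + Q}{5} = \frac{Q + 6 Q T}{5} = \frac{Q}{5} + \frac{6 Q T}{5}$)
$S + Z{\left(-613,451 \right)} = -182724 + \frac{1}{5} \left(-613\right) \left(1 + 6 \cdot 451\right) = -182724 + \frac{1}{5} \left(-613\right) \left(1 + 2706\right) = -182724 + \frac{1}{5} \left(-613\right) 2707 = -182724 - \frac{1659391}{5} = - \frac{2573011}{5}$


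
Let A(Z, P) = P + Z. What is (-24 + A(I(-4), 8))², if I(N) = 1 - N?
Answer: 121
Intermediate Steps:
(-24 + A(I(-4), 8))² = (-24 + (8 + (1 - 1*(-4))))² = (-24 + (8 + (1 + 4)))² = (-24 + (8 + 5))² = (-24 + 13)² = (-11)² = 121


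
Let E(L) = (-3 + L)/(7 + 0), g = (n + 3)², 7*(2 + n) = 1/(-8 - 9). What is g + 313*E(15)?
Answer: 7612312/14161 ≈ 537.55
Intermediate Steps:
n = -239/119 (n = -2 + 1/(7*(-8 - 9)) = -2 + (⅐)/(-17) = -2 + (⅐)*(-1/17) = -2 - 1/119 = -239/119 ≈ -2.0084)
g = 13924/14161 (g = (-239/119 + 3)² = (118/119)² = 13924/14161 ≈ 0.98326)
E(L) = -3/7 + L/7 (E(L) = (-3 + L)/7 = (-3 + L)*(⅐) = -3/7 + L/7)
g + 313*E(15) = 13924/14161 + 313*(-3/7 + (⅐)*15) = 13924/14161 + 313*(-3/7 + 15/7) = 13924/14161 + 313*(12/7) = 13924/14161 + 3756/7 = 7612312/14161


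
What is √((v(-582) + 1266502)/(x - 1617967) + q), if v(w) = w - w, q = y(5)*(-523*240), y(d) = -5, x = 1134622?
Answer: √16291199910520090/161115 ≈ 792.21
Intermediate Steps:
q = 627600 (q = -(-2615)*240 = -5*(-125520) = 627600)
v(w) = 0
√((v(-582) + 1266502)/(x - 1617967) + q) = √((0 + 1266502)/(1134622 - 1617967) + 627600) = √(1266502/(-483345) + 627600) = √(1266502*(-1/483345) + 627600) = √(-1266502/483345 + 627600) = √(303346055498/483345) = √16291199910520090/161115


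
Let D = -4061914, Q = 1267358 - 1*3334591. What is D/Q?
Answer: 4061914/2067233 ≈ 1.9649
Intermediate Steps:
Q = -2067233 (Q = 1267358 - 3334591 = -2067233)
D/Q = -4061914/(-2067233) = -4061914*(-1/2067233) = 4061914/2067233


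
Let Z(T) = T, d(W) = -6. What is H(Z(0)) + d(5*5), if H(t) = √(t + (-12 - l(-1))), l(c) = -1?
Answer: -6 + I*√11 ≈ -6.0 + 3.3166*I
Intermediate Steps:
H(t) = √(-11 + t) (H(t) = √(t + (-12 - 1*(-1))) = √(t + (-12 + 1)) = √(t - 11) = √(-11 + t))
H(Z(0)) + d(5*5) = √(-11 + 0) - 6 = √(-11) - 6 = I*√11 - 6 = -6 + I*√11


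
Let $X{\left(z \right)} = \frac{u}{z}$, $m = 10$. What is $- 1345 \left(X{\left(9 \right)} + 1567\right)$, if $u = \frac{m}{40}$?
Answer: $- \frac{75875485}{36} \approx -2.1077 \cdot 10^{6}$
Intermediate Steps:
$u = \frac{1}{4}$ ($u = \frac{10}{40} = 10 \cdot \frac{1}{40} = \frac{1}{4} \approx 0.25$)
$X{\left(z \right)} = \frac{1}{4 z}$
$- 1345 \left(X{\left(9 \right)} + 1567\right) = - 1345 \left(\frac{1}{4 \cdot 9} + 1567\right) = - 1345 \left(\frac{1}{4} \cdot \frac{1}{9} + 1567\right) = - 1345 \left(\frac{1}{36} + 1567\right) = \left(-1345\right) \frac{56413}{36} = - \frac{75875485}{36}$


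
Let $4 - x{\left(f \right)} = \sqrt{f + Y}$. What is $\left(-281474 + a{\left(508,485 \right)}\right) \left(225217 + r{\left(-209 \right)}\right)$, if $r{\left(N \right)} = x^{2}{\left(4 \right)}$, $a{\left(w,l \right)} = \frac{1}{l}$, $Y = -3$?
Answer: $- \frac{30746702389914}{485} \approx -6.3395 \cdot 10^{10}$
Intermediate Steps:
$x{\left(f \right)} = 4 - \sqrt{-3 + f}$ ($x{\left(f \right)} = 4 - \sqrt{f - 3} = 4 - \sqrt{-3 + f}$)
$r{\left(N \right)} = 9$ ($r{\left(N \right)} = \left(4 - \sqrt{-3 + 4}\right)^{2} = \left(4 - \sqrt{1}\right)^{2} = \left(4 - 1\right)^{2} = 3^{2} = 9$)
$\left(-281474 + a{\left(508,485 \right)}\right) \left(225217 + r{\left(-209 \right)}\right) = \left(-281474 + \frac{1}{485}\right) \left(225217 + 9\right) = \left(-281474 + \frac{1}{485}\right) 225226 = \left(- \frac{136514889}{485}\right) 225226 = - \frac{30746702389914}{485}$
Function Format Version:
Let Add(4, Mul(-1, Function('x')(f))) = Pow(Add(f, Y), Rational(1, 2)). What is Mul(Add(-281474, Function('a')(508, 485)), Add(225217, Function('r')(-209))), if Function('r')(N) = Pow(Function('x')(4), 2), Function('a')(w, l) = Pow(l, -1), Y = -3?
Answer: Rational(-30746702389914, 485) ≈ -6.3395e+10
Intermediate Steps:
Function('x')(f) = Add(4, Mul(-1, Pow(Add(-3, f), Rational(1, 2)))) (Function('x')(f) = Add(4, Mul(-1, Pow(Add(f, -3), Rational(1, 2)))) = Add(4, Mul(-1, Pow(Add(-3, f), Rational(1, 2)))))
Function('r')(N) = 9 (Function('r')(N) = Pow(Add(4, Mul(-1, Pow(Add(-3, 4), Rational(1, 2)))), 2) = Pow(Add(4, Mul(-1, Pow(1, Rational(1, 2)))), 2) = Pow(Add(4, Mul(-1, 1)), 2) = Pow(Add(4, -1), 2) = Pow(3, 2) = 9)
Mul(Add(-281474, Function('a')(508, 485)), Add(225217, Function('r')(-209))) = Mul(Add(-281474, Pow(485, -1)), Add(225217, 9)) = Mul(Add(-281474, Rational(1, 485)), 225226) = Mul(Rational(-136514889, 485), 225226) = Rational(-30746702389914, 485)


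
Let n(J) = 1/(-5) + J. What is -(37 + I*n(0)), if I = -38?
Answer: -223/5 ≈ -44.600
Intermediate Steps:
n(J) = -⅕ + J
-(37 + I*n(0)) = -(37 - 38*(-⅕ + 0)) = -(37 - 38*(-⅕)) = -(37 + 38/5) = -1*223/5 = -223/5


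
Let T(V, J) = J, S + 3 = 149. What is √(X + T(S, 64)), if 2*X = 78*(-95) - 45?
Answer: I*√14654/2 ≈ 60.527*I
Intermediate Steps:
S = 146 (S = -3 + 149 = 146)
X = -7455/2 (X = (78*(-95) - 45)/2 = (-7410 - 45)/2 = (½)*(-7455) = -7455/2 ≈ -3727.5)
√(X + T(S, 64)) = √(-7455/2 + 64) = √(-7327/2) = I*√14654/2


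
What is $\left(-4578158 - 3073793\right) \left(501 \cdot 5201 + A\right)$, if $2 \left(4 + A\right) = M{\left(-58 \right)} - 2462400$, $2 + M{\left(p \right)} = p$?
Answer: $-10517354135117$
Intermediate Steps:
$M{\left(p \right)} = -2 + p$
$A = -1231234$ ($A = -4 + \frac{\left(-2 - 58\right) - 2462400}{2} = -4 + \frac{-60 - 2462400}{2} = -4 + \frac{1}{2} \left(-2462460\right) = -4 - 1231230 = -1231234$)
$\left(-4578158 - 3073793\right) \left(501 \cdot 5201 + A\right) = \left(-4578158 - 3073793\right) \left(501 \cdot 5201 - 1231234\right) = - 7651951 \left(2605701 - 1231234\right) = \left(-7651951\right) 1374467 = -10517354135117$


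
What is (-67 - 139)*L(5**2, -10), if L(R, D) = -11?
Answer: 2266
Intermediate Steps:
(-67 - 139)*L(5**2, -10) = (-67 - 139)*(-11) = -206*(-11) = 2266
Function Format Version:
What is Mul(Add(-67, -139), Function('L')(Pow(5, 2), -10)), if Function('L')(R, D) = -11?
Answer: 2266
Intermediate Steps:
Mul(Add(-67, -139), Function('L')(Pow(5, 2), -10)) = Mul(Add(-67, -139), -11) = Mul(-206, -11) = 2266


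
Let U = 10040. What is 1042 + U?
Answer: 11082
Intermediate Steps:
1042 + U = 1042 + 10040 = 11082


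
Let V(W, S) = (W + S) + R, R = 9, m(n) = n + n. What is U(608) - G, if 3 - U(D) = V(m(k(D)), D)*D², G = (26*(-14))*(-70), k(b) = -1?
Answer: -227368837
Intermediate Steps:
m(n) = 2*n
G = 25480 (G = -364*(-70) = 25480)
V(W, S) = 9 + S + W (V(W, S) = (W + S) + 9 = (S + W) + 9 = 9 + S + W)
U(D) = 3 - D²*(7 + D) (U(D) = 3 - (9 + D + 2*(-1))*D² = 3 - (9 + D - 2)*D² = 3 - (7 + D)*D² = 3 - D²*(7 + D))
U(608) - G = (3 - 1*608²*(7 + 608)) - 1*25480 = (3 - 1*369664*615) - 25480 = (3 - 227343360) - 25480 = -227343357 - 25480 = -227368837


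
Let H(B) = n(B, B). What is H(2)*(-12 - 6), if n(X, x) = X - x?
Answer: 0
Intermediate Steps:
H(B) = 0 (H(B) = B - B = 0)
H(2)*(-12 - 6) = 0*(-12 - 6) = 0*(-18) = 0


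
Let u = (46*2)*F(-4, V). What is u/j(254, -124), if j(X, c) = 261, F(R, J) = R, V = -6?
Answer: -368/261 ≈ -1.4100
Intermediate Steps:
u = -368 (u = (46*2)*(-4) = 92*(-4) = -368)
u/j(254, -124) = -368/261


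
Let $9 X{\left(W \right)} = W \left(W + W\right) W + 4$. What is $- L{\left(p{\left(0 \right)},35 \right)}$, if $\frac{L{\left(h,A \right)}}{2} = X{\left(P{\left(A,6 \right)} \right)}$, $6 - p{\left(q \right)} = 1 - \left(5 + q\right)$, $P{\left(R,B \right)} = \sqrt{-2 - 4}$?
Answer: $- \frac{8}{9} + \frac{8 i \sqrt{6}}{3} \approx -0.88889 + 6.532 i$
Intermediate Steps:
$P{\left(R,B \right)} = i \sqrt{6}$ ($P{\left(R,B \right)} = \sqrt{-6} = i \sqrt{6}$)
$p{\left(q \right)} = 10 + q$ ($p{\left(q \right)} = 6 - \left(1 - \left(5 + q\right)\right) = 6 - \left(-4 - q\right) = 6 + \left(4 + q\right) = 10 + q$)
$X{\left(W \right)} = \frac{4}{9} + \frac{2 W^{3}}{9}$ ($X{\left(W \right)} = \frac{W \left(W + W\right) W + 4}{9} = \frac{W 2 W W + 4}{9} = \frac{W 2 W^{2} + 4}{9} = \frac{2 W^{3} + 4}{9} = \frac{4 + 2 W^{3}}{9} = \frac{4}{9} + \frac{2 W^{3}}{9}$)
$L{\left(h,A \right)} = \frac{8}{9} - \frac{8 i \sqrt{6}}{3}$ ($L{\left(h,A \right)} = 2 \left(\frac{4}{9} + \frac{2 \left(i \sqrt{6}\right)^{3}}{9}\right) = 2 \left(\frac{4}{9} + \frac{2 \left(- 6 i \sqrt{6}\right)}{9}\right) = 2 \left(\frac{4}{9} - \frac{4 i \sqrt{6}}{3}\right) = \frac{8}{9} - \frac{8 i \sqrt{6}}{3}$)
$- L{\left(p{\left(0 \right)},35 \right)} = - (\frac{8}{9} - \frac{8 i \sqrt{6}}{3}) = - \frac{8}{9} + \frac{8 i \sqrt{6}}{3}$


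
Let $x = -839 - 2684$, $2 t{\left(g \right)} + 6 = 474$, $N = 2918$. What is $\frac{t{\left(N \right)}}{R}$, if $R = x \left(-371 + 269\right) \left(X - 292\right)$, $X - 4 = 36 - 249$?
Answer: $- \frac{1}{769369} \approx -1.2998 \cdot 10^{-6}$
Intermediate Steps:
$t{\left(g \right)} = 234$ ($t{\left(g \right)} = -3 + \frac{1}{2} \cdot 474 = -3 + 237 = 234$)
$X = -209$ ($X = 4 + \left(36 - 249\right) = 4 - 213 = -209$)
$x = -3523$
$R = -180032346$ ($R = - 3523 \left(-371 + 269\right) \left(-209 - 292\right) = - 3523 \left(\left(-102\right) \left(-501\right)\right) = \left(-3523\right) 51102 = -180032346$)
$\frac{t{\left(N \right)}}{R} = \frac{234}{-180032346} = 234 \left(- \frac{1}{180032346}\right) = - \frac{1}{769369}$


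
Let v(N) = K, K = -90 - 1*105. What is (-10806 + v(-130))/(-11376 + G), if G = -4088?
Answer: 11001/15464 ≈ 0.71139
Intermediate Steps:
K = -195 (K = -90 - 105 = -195)
v(N) = -195
(-10806 + v(-130))/(-11376 + G) = (-10806 - 195)/(-11376 - 4088) = -11001/(-15464) = -11001*(-1/15464) = 11001/15464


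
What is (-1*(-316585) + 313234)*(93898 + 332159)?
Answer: 268338793683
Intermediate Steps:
(-1*(-316585) + 313234)*(93898 + 332159) = (316585 + 313234)*426057 = 629819*426057 = 268338793683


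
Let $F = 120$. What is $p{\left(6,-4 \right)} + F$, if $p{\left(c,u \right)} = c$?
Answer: $126$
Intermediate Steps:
$p{\left(6,-4 \right)} + F = 6 + 120 = 126$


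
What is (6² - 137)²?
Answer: 10201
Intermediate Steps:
(6² - 137)² = (36 - 137)² = (-101)² = 10201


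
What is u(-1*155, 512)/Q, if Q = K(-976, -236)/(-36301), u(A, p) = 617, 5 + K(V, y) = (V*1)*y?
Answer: -22397717/230331 ≈ -97.241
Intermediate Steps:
K(V, y) = -5 + V*y (K(V, y) = -5 + (V*1)*y = -5 + V*y)
Q = -230331/36301 (Q = (-5 - 976*(-236))/(-36301) = (-5 + 230336)*(-1/36301) = 230331*(-1/36301) = -230331/36301 ≈ -6.3450)
u(-1*155, 512)/Q = 617/(-230331/36301) = 617*(-36301/230331) = -22397717/230331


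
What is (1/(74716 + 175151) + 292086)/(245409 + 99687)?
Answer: 72982652563/86228102232 ≈ 0.84639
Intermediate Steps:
(1/(74716 + 175151) + 292086)/(245409 + 99687) = (1/249867 + 292086)/345096 = (1/249867 + 292086)*(1/345096) = (72982652563/249867)*(1/345096) = 72982652563/86228102232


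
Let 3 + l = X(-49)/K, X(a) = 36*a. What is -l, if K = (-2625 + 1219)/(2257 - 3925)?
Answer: 1473285/703 ≈ 2095.7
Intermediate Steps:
K = 703/834 (K = -1406/(-1668) = -1406*(-1/1668) = 703/834 ≈ 0.84293)
l = -1473285/703 (l = -3 + (36*(-49))/(703/834) = -3 - 1764*834/703 = -3 - 1471176/703 = -1473285/703 ≈ -2095.7)
-l = -1*(-1473285/703) = 1473285/703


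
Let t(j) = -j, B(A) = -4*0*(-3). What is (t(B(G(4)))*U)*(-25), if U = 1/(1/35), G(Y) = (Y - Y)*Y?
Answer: 0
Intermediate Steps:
G(Y) = 0 (G(Y) = 0*Y = 0)
U = 35 (U = 1/(1/35) = 35)
B(A) = 0 (B(A) = 0*(-3) = 0)
(t(B(G(4)))*U)*(-25) = (-1*0*35)*(-25) = (0*35)*(-25) = 0*(-25) = 0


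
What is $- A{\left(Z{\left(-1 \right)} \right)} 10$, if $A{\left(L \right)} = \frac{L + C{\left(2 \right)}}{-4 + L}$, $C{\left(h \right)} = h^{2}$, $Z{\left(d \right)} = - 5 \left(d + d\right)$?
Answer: $- \frac{70}{3} \approx -23.333$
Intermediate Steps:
$Z{\left(d \right)} = - 10 d$ ($Z{\left(d \right)} = - 5 \cdot 2 d = - 10 d$)
$A{\left(L \right)} = \frac{4 + L}{-4 + L}$ ($A{\left(L \right)} = \frac{L + 2^{2}}{-4 + L} = \frac{L + 4}{-4 + L} = \frac{4 + L}{-4 + L}$)
$- A{\left(Z{\left(-1 \right)} \right)} 10 = - \frac{4 - -10}{-4 - -10} \cdot 10 = - \frac{4 + 10}{-4 + 10} \cdot 10 = - \frac{14}{6} \cdot 10 = \left(-1\right) \frac{7}{3} \cdot 10 = \left(- \frac{7}{3}\right) 10 = - \frac{70}{3}$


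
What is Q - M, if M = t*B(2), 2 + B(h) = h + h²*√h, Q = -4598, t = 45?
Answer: -4598 - 180*√2 ≈ -4852.6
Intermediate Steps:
B(h) = -2 + h + h^(5/2) (B(h) = -2 + (h + h²*√h) = -2 + (h + h^(5/2)) = -2 + h + h^(5/2))
M = 180*√2 (M = 45*(-2 + 2 + 2^(5/2)) = 45*(-2 + 2 + 4*√2) = 45*(4*√2) = 180*√2 ≈ 254.56)
Q - M = -4598 - 180*√2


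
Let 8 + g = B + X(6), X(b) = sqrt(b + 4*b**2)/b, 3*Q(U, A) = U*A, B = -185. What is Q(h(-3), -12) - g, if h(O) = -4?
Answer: 209 - 5*sqrt(6)/6 ≈ 206.96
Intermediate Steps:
Q(U, A) = A*U/3 (Q(U, A) = (U*A)/3 = (A*U)/3 = A*U/3)
X(b) = sqrt(b + 4*b**2)/b
g = -193 + 5*sqrt(6)/6 (g = -8 + (-185 + sqrt(6*(1 + 4*6))/6) = -8 + (-185 + sqrt(6*(1 + 24))/6) = -8 + (-185 + sqrt(6*25)/6) = -8 + (-185 + sqrt(150)/6) = -8 + (-185 + (5*sqrt(6))/6) = -8 + (-185 + 5*sqrt(6)/6) = -193 + 5*sqrt(6)/6 ≈ -190.96)
Q(h(-3), -12) - g = (1/3)*(-12)*(-4) - (-193 + 5*sqrt(6)/6) = 16 + (193 - 5*sqrt(6)/6) = 209 - 5*sqrt(6)/6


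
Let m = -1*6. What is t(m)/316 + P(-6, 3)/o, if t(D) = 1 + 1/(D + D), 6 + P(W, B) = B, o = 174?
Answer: -1577/109968 ≈ -0.014341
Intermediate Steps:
P(W, B) = -6 + B
m = -6
t(D) = 1 + 1/(2*D)
t(m)/316 + P(-6, 3)/o = ((½ - 6)/(-6))/316 + (-6 + 3)/174 = -⅙*(-11/2)*(1/316) - 3*1/174 = (11/12)*(1/316) - 1/58 = 11/3792 - 1/58 = -1577/109968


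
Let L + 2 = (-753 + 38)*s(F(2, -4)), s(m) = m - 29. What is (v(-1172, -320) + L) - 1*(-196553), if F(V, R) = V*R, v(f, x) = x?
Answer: 222686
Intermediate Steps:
F(V, R) = R*V
s(m) = -29 + m
L = 26453 (L = -2 + (-753 + 38)*(-29 - 4*2) = -2 - 715*(-29 - 8) = -2 - 715*(-37) = -2 + 26455 = 26453)
(v(-1172, -320) + L) - 1*(-196553) = (-320 + 26453) - 1*(-196553) = 26133 + 196553 = 222686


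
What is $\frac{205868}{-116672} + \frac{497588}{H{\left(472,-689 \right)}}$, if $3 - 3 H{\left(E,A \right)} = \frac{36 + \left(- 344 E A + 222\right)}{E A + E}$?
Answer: $\frac{164343057676031}{38273170384} \approx 4294.0$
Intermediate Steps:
$H{\left(E,A \right)} = 1 - \frac{258 - 344 A E}{3 \left(E + A E\right)}$ ($H{\left(E,A \right)} = 1 - \frac{\left(36 + \left(- 344 E A + 222\right)\right) \frac{1}{E A + E}}{3} = 1 - \frac{\left(36 - \left(-222 + 344 A E\right)\right) \frac{1}{A E + E}}{3} = 1 - \frac{\left(36 - \left(-222 + 344 A E\right)\right) \frac{1}{E + A E}}{3} = 1 - \frac{\left(258 - 344 A E\right) \frac{1}{E + A E}}{3} = 1 - \frac{\frac{1}{E + A E} \left(258 - 344 A E\right)}{3} = 1 - \frac{258 - 344 A E}{3 \left(E + A E\right)}$)
$\frac{205868}{-116672} + \frac{497588}{H{\left(472,-689 \right)}} = \frac{205868}{-116672} + \frac{497588}{\frac{1}{472} \frac{1}{1 - 689} \left(-86 + 472 + \frac{347}{3} \left(-689\right) 472\right)} = 205868 \left(- \frac{1}{116672}\right) + \frac{497588}{\frac{1}{472} \frac{1}{-688} \left(-86 + 472 - \frac{112847176}{3}\right)} = - \frac{51467}{29168} + \frac{497588}{\frac{1}{472} \left(- \frac{1}{688}\right) \left(- \frac{112846018}{3}\right)} = - \frac{51467}{29168} + \frac{497588}{\frac{1312163}{11328}} = - \frac{51467}{29168} + 497588 \cdot \frac{11328}{1312163} = - \frac{51467}{29168} + \frac{5636676864}{1312163} = \frac{164343057676031}{38273170384}$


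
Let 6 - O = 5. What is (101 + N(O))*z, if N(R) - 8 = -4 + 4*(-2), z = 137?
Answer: 13289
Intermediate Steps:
O = 1 (O = 6 - 1*5 = 6 - 5 = 1)
N(R) = -4 (N(R) = 8 + (-4 + 4*(-2)) = 8 + (-4 - 8) = 8 - 12 = -4)
(101 + N(O))*z = (101 - 4)*137 = 97*137 = 13289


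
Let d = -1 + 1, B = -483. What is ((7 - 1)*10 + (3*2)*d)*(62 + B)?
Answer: -25260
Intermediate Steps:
d = 0
((7 - 1)*10 + (3*2)*d)*(62 + B) = ((7 - 1)*10 + (3*2)*0)*(62 - 483) = (6*10 + 6*0)*(-421) = (60 + 0)*(-421) = 60*(-421) = -25260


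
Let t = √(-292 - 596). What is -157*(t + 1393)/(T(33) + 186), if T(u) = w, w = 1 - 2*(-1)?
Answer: -31243/27 - 314*I*√222/189 ≈ -1157.1 - 24.754*I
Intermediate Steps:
w = 3 (w = 1 + 2 = 3)
T(u) = 3
t = 2*I*√222 (t = √(-888) = 2*I*√222 ≈ 29.799*I)
-157*(t + 1393)/(T(33) + 186) = -157*(2*I*√222 + 1393)/(3 + 186) = -157*(1393 + 2*I*√222)/189 = -157*(199/27 + 2*I*√222/189) = -31243/27 - 314*I*√222/189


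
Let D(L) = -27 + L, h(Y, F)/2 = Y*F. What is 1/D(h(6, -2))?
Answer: -1/51 ≈ -0.019608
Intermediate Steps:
h(Y, F) = 2*F*Y (h(Y, F) = 2*(Y*F) = 2*(F*Y) = 2*F*Y)
1/D(h(6, -2)) = 1/(-27 + 2*(-2)*6) = 1/(-27 - 24) = 1/(-51) = -1/51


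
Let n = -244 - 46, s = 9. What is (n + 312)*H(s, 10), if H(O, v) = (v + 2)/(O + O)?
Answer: 44/3 ≈ 14.667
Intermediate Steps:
n = -290
H(O, v) = (2 + v)/(2*O) (H(O, v) = (2 + v)/((2*O)) = (2 + v)*(1/(2*O)) = (2 + v)/(2*O))
(n + 312)*H(s, 10) = (-290 + 312)*((½)*(2 + 10)/9) = 22*((½)*(⅑)*12) = 22*(⅔) = 44/3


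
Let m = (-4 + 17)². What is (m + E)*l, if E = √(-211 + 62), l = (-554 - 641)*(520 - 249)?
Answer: -54729805 - 323845*I*√149 ≈ -5.473e+7 - 3.953e+6*I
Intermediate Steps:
l = -323845 (l = -1195*271 = -323845)
m = 169 (m = 13² = 169)
E = I*√149 (E = √(-149) = I*√149 ≈ 12.207*I)
(m + E)*l = (169 + I*√149)*(-323845) = -54729805 - 323845*I*√149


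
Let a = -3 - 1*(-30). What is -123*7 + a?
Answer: -834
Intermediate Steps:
a = 27 (a = -3 + 30 = 27)
-123*7 + a = -123*7 + 27 = -861 + 27 = -834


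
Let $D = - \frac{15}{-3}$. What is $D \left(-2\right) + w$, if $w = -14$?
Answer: $-24$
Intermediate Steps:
$D = 5$ ($D = \left(-15\right) \left(- \frac{1}{3}\right) = 5$)
$D \left(-2\right) + w = 5 \left(-2\right) - 14 = -10 - 14 = -24$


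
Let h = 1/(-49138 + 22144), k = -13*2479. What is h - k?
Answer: 869935637/26994 ≈ 32227.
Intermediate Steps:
k = -32227
h = -1/26994 (h = 1/(-26994) = -1/26994 ≈ -3.7045e-5)
h - k = -1/26994 - 1*(-32227) = -1/26994 + 32227 = 869935637/26994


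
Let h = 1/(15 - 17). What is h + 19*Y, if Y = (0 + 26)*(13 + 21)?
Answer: 33591/2 ≈ 16796.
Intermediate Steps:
h = -½ (h = 1/(-2) = -½ ≈ -0.50000)
Y = 884 (Y = 26*34 = 884)
h + 19*Y = -½ + 19*884 = -½ + 16796 = 33591/2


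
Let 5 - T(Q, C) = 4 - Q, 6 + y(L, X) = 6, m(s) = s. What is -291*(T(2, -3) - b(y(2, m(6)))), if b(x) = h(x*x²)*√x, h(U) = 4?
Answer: -873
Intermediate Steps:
y(L, X) = 0 (y(L, X) = -6 + 6 = 0)
b(x) = 4*√x
T(Q, C) = 1 + Q (T(Q, C) = 5 - (4 - Q) = 5 + (-4 + Q) = 1 + Q)
-291*(T(2, -3) - b(y(2, m(6)))) = -291*((1 + 2) - 4*√0) = -291*(3 - 4*0) = -291*(3 - 1*0) = -291*(3 + 0) = -291*3 = -873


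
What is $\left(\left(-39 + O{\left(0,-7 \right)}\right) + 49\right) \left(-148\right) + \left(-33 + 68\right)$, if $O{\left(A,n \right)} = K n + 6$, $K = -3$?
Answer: $-5441$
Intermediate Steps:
$O{\left(A,n \right)} = 6 - 3 n$ ($O{\left(A,n \right)} = - 3 n + 6 = 6 - 3 n$)
$\left(\left(-39 + O{\left(0,-7 \right)}\right) + 49\right) \left(-148\right) + \left(-33 + 68\right) = \left(\left(-39 + \left(6 - -21\right)\right) + 49\right) \left(-148\right) + \left(-33 + 68\right) = \left(\left(-39 + \left(6 + 21\right)\right) + 49\right) \left(-148\right) + 35 = \left(\left(-39 + 27\right) + 49\right) \left(-148\right) + 35 = \left(-12 + 49\right) \left(-148\right) + 35 = 37 \left(-148\right) + 35 = -5476 + 35 = -5441$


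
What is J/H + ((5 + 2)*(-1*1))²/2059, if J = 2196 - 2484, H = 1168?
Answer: -33485/150307 ≈ -0.22278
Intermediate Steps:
J = -288
J/H + ((5 + 2)*(-1*1))²/2059 = -288/1168 + ((5 + 2)*(-1*1))²/2059 = -288*1/1168 + (7*(-1))²*(1/2059) = -18/73 + (-7)²*(1/2059) = -18/73 + 49*(1/2059) = -18/73 + 49/2059 = -33485/150307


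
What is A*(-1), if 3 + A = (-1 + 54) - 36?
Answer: -14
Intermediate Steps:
A = 14 (A = -3 + ((-1 + 54) - 36) = -3 + (53 - 36) = -3 + 17 = 14)
A*(-1) = 14*(-1) = -14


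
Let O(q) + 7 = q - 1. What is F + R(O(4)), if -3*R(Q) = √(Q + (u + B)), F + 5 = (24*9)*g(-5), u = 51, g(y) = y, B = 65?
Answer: -1085 - 4*√7/3 ≈ -1088.5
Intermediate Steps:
O(q) = -8 + q (O(q) = -7 + (q - 1) = -7 + (-1 + q) = -8 + q)
F = -1085 (F = -5 + (24*9)*(-5) = -5 + 216*(-5) = -5 - 1080 = -1085)
R(Q) = -√(116 + Q)/3 (R(Q) = -√(Q + (51 + 65))/3 = -√(Q + 116)/3 = -√(116 + Q)/3)
F + R(O(4)) = -1085 - √(116 + (-8 + 4))/3 = -1085 - √(116 - 4)/3 = -1085 - 4*√7/3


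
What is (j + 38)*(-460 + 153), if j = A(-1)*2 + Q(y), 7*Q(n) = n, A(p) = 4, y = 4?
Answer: -100082/7 ≈ -14297.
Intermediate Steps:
Q(n) = n/7
j = 60/7 (j = 4*2 + (1/7)*4 = 8 + 4/7 = 60/7 ≈ 8.5714)
(j + 38)*(-460 + 153) = (60/7 + 38)*(-460 + 153) = (326/7)*(-307) = -100082/7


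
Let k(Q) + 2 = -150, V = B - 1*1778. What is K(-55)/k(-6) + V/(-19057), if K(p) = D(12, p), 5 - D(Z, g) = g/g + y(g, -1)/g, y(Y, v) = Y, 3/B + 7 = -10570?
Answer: 118621079/1612527112 ≈ 0.073562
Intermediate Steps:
B = -3/10577 (B = 3/(-7 - 10570) = 3/(-10577) = 3*(-1/10577) = -3/10577 ≈ -0.00028363)
V = -18805909/10577 (V = -3/10577 - 1*1778 = -3/10577 - 1778 = -18805909/10577 ≈ -1778.0)
k(Q) = -152 (k(Q) = -2 - 150 = -152)
D(Z, g) = 3 (D(Z, g) = 5 - (g/g + g/g) = 5 - (1 + 1) = 5 - 1*2 = 5 - 2 = 3)
K(p) = 3
K(-55)/k(-6) + V/(-19057) = 3/(-152) - 18805909/10577/(-19057) = 3*(-1/152) - 18805909/10577*(-1/19057) = -3/152 + 18805909/201565889 = 118621079/1612527112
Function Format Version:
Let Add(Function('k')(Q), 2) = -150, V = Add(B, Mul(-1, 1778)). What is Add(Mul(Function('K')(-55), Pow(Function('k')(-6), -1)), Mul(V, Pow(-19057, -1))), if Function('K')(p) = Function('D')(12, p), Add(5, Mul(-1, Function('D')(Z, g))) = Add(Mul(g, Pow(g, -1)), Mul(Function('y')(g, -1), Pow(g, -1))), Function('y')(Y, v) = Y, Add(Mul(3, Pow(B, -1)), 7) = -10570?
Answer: Rational(118621079, 1612527112) ≈ 0.073562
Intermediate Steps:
B = Rational(-3, 10577) (B = Mul(3, Pow(Add(-7, -10570), -1)) = Mul(3, Pow(-10577, -1)) = Mul(3, Rational(-1, 10577)) = Rational(-3, 10577) ≈ -0.00028363)
V = Rational(-18805909, 10577) (V = Add(Rational(-3, 10577), Mul(-1, 1778)) = Add(Rational(-3, 10577), -1778) = Rational(-18805909, 10577) ≈ -1778.0)
Function('k')(Q) = -152 (Function('k')(Q) = Add(-2, -150) = -152)
Function('D')(Z, g) = 3 (Function('D')(Z, g) = Add(5, Mul(-1, Add(Mul(g, Pow(g, -1)), Mul(g, Pow(g, -1))))) = Add(5, Mul(-1, Add(1, 1))) = Add(5, Mul(-1, 2)) = Add(5, -2) = 3)
Function('K')(p) = 3
Add(Mul(Function('K')(-55), Pow(Function('k')(-6), -1)), Mul(V, Pow(-19057, -1))) = Add(Mul(3, Pow(-152, -1)), Mul(Rational(-18805909, 10577), Pow(-19057, -1))) = Add(Mul(3, Rational(-1, 152)), Mul(Rational(-18805909, 10577), Rational(-1, 19057))) = Add(Rational(-3, 152), Rational(18805909, 201565889)) = Rational(118621079, 1612527112)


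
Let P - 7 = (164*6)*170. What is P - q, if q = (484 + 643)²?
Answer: -1102842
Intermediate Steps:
q = 1270129 (q = 1127² = 1270129)
P = 167287 (P = 7 + (164*6)*170 = 7 + 984*170 = 7 + 167280 = 167287)
P - q = 167287 - 1*1270129 = 167287 - 1270129 = -1102842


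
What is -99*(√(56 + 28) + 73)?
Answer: -7227 - 198*√21 ≈ -8134.4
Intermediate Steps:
-99*(√(56 + 28) + 73) = -99*(√84 + 73) = -99*(2*√21 + 73) = -99*(73 + 2*√21) = -7227 - 198*√21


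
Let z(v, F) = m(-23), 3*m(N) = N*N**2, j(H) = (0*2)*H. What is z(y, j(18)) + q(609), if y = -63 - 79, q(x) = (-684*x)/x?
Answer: -14219/3 ≈ -4739.7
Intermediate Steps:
j(H) = 0 (j(H) = 0*H = 0)
m(N) = N**3/3 (m(N) = (N*N**2)/3 = N**3/3)
q(x) = -684
y = -142
z(v, F) = -12167/3 (z(v, F) = (1/3)*(-23)**3 = (1/3)*(-12167) = -12167/3)
z(y, j(18)) + q(609) = -12167/3 - 684 = -14219/3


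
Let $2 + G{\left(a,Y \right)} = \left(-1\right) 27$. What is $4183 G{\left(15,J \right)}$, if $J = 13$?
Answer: $-121307$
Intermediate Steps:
$G{\left(a,Y \right)} = -29$ ($G{\left(a,Y \right)} = -2 - 27 = -29$)
$4183 G{\left(15,J \right)} = 4183 \left(-29\right) = -121307$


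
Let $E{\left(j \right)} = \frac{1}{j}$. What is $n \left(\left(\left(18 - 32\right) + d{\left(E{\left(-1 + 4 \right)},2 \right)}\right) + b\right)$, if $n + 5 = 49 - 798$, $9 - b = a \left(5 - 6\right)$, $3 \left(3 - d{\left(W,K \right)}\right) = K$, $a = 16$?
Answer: $- \frac{30160}{3} \approx -10053.0$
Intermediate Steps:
$d{\left(W,K \right)} = 3 - \frac{K}{3}$
$b = 25$ ($b = 9 - 16 \left(5 - 6\right) = 9 - 16 \left(-1\right) = 9 - -16 = 9 + 16 = 25$)
$n = -754$ ($n = -5 + \left(49 - 798\right) = -5 - 749 = -754$)
$n \left(\left(\left(18 - 32\right) + d{\left(E{\left(-1 + 4 \right)},2 \right)}\right) + b\right) = - 754 \left(\left(\left(18 - 32\right) + \left(3 - \frac{2}{3}\right)\right) + 25\right) = - 754 \left(\left(-14 + \frac{7}{3}\right) + 25\right) = - 754 \left(- \frac{35}{3} + 25\right) = \left(-754\right) \frac{40}{3} = - \frac{30160}{3}$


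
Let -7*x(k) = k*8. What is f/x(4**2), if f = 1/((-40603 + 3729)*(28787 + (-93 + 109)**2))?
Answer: 1/19582748928 ≈ 5.1065e-11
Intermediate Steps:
x(k) = -8*k/7 (x(k) = -k*8/7 = -8*k/7)
f = -1/1070931582 (f = 1/(-36874*(28787 + 16**2)) = 1/(-36874*(28787 + 256)) = 1/(-36874*29043) = 1/(-1070931582) = -1/1070931582 ≈ -9.3377e-10)
f/x(4**2) = -1/(1070931582*((-8/7*4**2))) = -1/(1070931582*((-8/7*16))) = -1/(1070931582*(-128/7)) = -1/1070931582*(-7/128) = 1/19582748928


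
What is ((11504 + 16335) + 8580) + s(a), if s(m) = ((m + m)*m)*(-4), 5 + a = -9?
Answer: 34851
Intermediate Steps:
a = -14 (a = -5 - 9 = -14)
s(m) = -8*m**2 (s(m) = ((2*m)*m)*(-4) = (2*m**2)*(-4) = -8*m**2)
((11504 + 16335) + 8580) + s(a) = ((11504 + 16335) + 8580) - 8*(-14)**2 = (27839 + 8580) - 8*196 = 36419 - 1568 = 34851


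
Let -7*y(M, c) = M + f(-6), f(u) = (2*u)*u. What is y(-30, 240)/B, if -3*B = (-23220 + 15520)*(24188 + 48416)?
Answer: -9/279525400 ≈ -3.2197e-8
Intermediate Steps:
f(u) = 2*u**2
y(M, c) = -72/7 - M/7 (y(M, c) = -(M + 2*(-6)**2)/7 = -(M + 2*36)/7 = -(M + 72)/7 = -(72 + M)/7 = -72/7 - M/7)
B = 559050800/3 (B = -(-23220 + 15520)*(24188 + 48416)/3 = -(-7700)*72604/3 = -1/3*(-559050800) = 559050800/3 ≈ 1.8635e+8)
y(-30, 240)/B = (-72/7 - 1/7*(-30))/(559050800/3) = (-72/7 + 30/7)*(3/559050800) = -6*3/559050800 = -9/279525400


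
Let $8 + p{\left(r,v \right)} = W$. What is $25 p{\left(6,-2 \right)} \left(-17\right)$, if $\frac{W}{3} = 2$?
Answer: $850$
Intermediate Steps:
$W = 6$ ($W = 3 \cdot 2 = 6$)
$p{\left(r,v \right)} = -2$ ($p{\left(r,v \right)} = -8 + 6 = -2$)
$25 p{\left(6,-2 \right)} \left(-17\right) = 25 \left(-2\right) \left(-17\right) = \left(-50\right) \left(-17\right) = 850$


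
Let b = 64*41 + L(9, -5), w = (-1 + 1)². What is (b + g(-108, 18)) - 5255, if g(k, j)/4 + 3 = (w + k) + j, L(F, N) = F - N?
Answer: -2989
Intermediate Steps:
w = 0 (w = 0² = 0)
g(k, j) = -12 + 4*j + 4*k (g(k, j) = -12 + 4*((0 + k) + j) = -12 + 4*(k + j) = -12 + 4*(j + k) = -12 + (4*j + 4*k) = -12 + 4*j + 4*k)
b = 2638 (b = 64*41 + (9 - 1*(-5)) = 2624 + (9 + 5) = 2624 + 14 = 2638)
(b + g(-108, 18)) - 5255 = (2638 + (-12 + 4*18 + 4*(-108))) - 5255 = (2638 + (-12 + 72 - 432)) - 5255 = (2638 - 372) - 5255 = 2266 - 5255 = -2989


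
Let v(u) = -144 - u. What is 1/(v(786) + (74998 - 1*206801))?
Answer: -1/132733 ≈ -7.5339e-6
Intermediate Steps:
1/(v(786) + (74998 - 1*206801)) = 1/((-144 - 1*786) + (74998 - 1*206801)) = 1/((-144 - 786) + (74998 - 206801)) = 1/(-930 - 131803) = 1/(-132733) = -1/132733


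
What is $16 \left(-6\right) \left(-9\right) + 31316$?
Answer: $32180$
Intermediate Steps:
$16 \left(-6\right) \left(-9\right) + 31316 = \left(-96\right) \left(-9\right) + 31316 = 864 + 31316 = 32180$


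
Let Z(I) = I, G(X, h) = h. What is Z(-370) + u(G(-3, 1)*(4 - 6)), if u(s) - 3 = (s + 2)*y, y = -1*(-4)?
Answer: -367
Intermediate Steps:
y = 4
u(s) = 11 + 4*s (u(s) = 3 + (s + 2)*4 = 3 + (2 + s)*4 = 3 + (8 + 4*s) = 11 + 4*s)
Z(-370) + u(G(-3, 1)*(4 - 6)) = -370 + (11 + 4*(1*(4 - 6))) = -370 + (11 + 4*(1*(-2))) = -370 + (11 + 4*(-2)) = -370 + (11 - 8) = -370 + 3 = -367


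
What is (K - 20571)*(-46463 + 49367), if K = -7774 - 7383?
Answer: -103754112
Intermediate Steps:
K = -15157
(K - 20571)*(-46463 + 49367) = (-15157 - 20571)*(-46463 + 49367) = -35728*2904 = -103754112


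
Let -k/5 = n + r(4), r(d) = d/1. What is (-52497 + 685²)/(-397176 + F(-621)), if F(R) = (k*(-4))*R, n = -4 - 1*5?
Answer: -104182/83769 ≈ -1.2437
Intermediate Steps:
r(d) = d (r(d) = d*1 = d)
n = -9 (n = -4 - 5 = -9)
k = 25 (k = -5*(-9 + 4) = -5*(-5) = 25)
F(R) = -100*R (F(R) = (25*(-4))*R = -100*R)
(-52497 + 685²)/(-397176 + F(-621)) = (-52497 + 685²)/(-397176 - 100*(-621)) = (-52497 + 469225)/(-397176 + 62100) = 416728/(-335076) = 416728*(-1/335076) = -104182/83769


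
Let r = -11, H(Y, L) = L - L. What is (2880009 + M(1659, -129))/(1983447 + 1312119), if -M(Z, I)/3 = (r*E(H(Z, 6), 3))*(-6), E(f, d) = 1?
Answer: 319979/366174 ≈ 0.87384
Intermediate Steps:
H(Y, L) = 0
M(Z, I) = -198 (M(Z, I) = -3*(-11*1)*(-6) = -(-33)*(-6) = -3*66 = -198)
(2880009 + M(1659, -129))/(1983447 + 1312119) = (2880009 - 198)/(1983447 + 1312119) = 2879811/3295566 = 2879811*(1/3295566) = 319979/366174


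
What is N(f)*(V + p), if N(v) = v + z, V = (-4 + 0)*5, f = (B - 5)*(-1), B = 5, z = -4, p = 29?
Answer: -36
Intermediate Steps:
f = 0 (f = (5 - 5)*(-1) = 0*(-1) = 0)
V = -20 (V = -4*5 = -20)
N(v) = -4 + v (N(v) = v - 4 = -4 + v)
N(f)*(V + p) = (-4 + 0)*(-20 + 29) = -4*9 = -36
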